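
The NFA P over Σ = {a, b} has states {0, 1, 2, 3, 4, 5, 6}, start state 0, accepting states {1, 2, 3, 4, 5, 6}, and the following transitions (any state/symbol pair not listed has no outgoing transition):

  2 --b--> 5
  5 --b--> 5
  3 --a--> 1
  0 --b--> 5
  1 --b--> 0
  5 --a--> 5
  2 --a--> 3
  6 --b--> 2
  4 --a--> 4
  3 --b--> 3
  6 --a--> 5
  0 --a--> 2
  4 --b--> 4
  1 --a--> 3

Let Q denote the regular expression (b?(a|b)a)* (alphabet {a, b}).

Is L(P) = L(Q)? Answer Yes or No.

The string a is accepted by P but rejected by Q.
So L(P) ≠ L(Q).

No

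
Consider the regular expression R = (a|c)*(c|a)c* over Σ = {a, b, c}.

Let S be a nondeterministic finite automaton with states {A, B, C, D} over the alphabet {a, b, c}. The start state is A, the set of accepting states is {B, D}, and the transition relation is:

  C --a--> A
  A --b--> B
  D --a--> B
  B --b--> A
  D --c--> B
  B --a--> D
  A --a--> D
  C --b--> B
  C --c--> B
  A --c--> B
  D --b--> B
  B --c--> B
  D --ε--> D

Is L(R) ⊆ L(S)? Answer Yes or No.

Converting the expression R to a DFA (subset construction, then merging equivalent states) gives the minimal DFA with states {r0, r1, r2}, start state r0, accepting states {r1} and transitions r0: a→r1, b→r2, c→r1; r1: a→r1, b→r2, c→r1; r2: a→r2, b→r2, c→r2.
Exploring the product automaton R × S from the start pair (r0, A), following both machines on each input symbol, reaches 6 state pairs: (r0, A), (r1, D), (r2, B), (r1, B), (r2, D), (r2, A).
R accepts in {r1} and S accepts in {B, D}. The reachable pairs whose R-component is accepting are (r1, D), (r1, B); in each of them the S-component is accepting too, so the product for L(R) \ L(S) (R-component accepting, S-component rejecting) has no reachable accepting pair and the difference is empty.
Hence every string in L(R) is also in L(S).

Yes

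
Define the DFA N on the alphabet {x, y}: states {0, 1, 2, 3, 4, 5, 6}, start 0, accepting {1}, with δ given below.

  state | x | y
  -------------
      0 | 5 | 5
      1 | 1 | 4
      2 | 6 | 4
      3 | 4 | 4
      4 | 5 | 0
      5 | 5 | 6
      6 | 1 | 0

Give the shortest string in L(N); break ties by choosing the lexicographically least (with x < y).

xyx

A breadth-first search from 0 reaches an accepting state first via the path 0 → 5 → 6 → 1 on input xyx.
No string of length < 3 is accepted (BFS exhausts all shorter strings without reaching an accepting state), and xyx is the lexicographically least accepting string of length 3.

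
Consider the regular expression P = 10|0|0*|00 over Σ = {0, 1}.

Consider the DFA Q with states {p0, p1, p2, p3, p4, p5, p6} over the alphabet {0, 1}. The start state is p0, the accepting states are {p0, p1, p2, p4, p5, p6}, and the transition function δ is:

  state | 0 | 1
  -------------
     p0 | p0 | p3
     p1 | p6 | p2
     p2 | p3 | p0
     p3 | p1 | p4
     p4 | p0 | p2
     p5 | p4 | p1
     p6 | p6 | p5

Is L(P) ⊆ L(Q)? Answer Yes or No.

Yes

Converting the expression P to a DFA (subset construction, then merging equivalent states) gives the minimal DFA with states {r0, r1, r2, r3, r4}, start state r0, accepting states {r0, r1, r4} and transitions r0: 0→r1, 1→r2; r1: 0→r1, 1→r3; r2: 0→r4, 1→r3; r3: 0→r3, 1→r3; r4: 0→r3, 1→r3.
Exploring the product automaton P × Q from the start pair (r0, p0), following both machines on each input symbol, reaches 11 state pairs: (r0, p0), (r1, p0), (r2, p3), (r3, p3), (r4, p1), (r3, p4), (r3, p1), (r3, p6), (r3, p2), (r3, p0), (r3, p5).
P accepts in {r0, r1, r4} and Q accepts in {p0, p1, p2, p4, p5, p6}. The reachable pairs whose P-component is accepting are (r0, p0), (r1, p0), (r4, p1); in each of them the Q-component is accepting too, so the product for L(P) \ L(Q) (P-component accepting, Q-component rejecting) has no reachable accepting pair and the difference is empty.
Hence every string in L(P) is also in L(Q).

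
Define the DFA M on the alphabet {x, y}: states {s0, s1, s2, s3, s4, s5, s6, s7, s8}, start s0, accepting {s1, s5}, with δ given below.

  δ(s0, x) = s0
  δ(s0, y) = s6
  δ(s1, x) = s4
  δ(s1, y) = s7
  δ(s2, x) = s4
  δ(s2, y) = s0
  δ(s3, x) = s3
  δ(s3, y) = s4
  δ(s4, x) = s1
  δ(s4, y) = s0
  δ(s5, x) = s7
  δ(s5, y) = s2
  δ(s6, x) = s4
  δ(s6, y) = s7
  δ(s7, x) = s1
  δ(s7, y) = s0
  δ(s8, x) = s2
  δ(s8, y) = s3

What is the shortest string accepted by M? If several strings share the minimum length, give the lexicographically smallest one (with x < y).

yxx

A breadth-first search from s0 reaches an accepting state first via the path s0 → s6 → s4 → s1 on input yxx.
No string of length < 3 is accepted (BFS exhausts all shorter strings without reaching an accepting state), and yxx is the lexicographically least accepting string of length 3.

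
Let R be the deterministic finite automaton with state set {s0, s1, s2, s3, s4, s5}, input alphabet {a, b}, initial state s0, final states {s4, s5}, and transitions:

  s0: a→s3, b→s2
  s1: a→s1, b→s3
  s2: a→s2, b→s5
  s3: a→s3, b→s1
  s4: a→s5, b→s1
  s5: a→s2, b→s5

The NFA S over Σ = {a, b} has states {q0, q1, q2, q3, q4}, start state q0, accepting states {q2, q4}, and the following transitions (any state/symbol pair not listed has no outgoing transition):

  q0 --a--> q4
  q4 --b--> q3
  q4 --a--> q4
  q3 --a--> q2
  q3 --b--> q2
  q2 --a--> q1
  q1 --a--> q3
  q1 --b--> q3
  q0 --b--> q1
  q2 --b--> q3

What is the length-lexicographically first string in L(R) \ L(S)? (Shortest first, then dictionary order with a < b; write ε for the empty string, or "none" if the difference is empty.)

The string bb is accepted by R but not by S.
No shorter string lies in the difference, and bb is the lexicographically first length-2 string in L(R) \ L(S).

bb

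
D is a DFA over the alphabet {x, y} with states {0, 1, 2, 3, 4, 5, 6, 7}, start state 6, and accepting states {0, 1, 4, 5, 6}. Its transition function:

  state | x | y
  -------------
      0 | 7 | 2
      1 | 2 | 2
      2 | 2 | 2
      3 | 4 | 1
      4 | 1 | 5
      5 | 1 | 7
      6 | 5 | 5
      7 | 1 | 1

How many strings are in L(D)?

The useful subgraph on states {1, 5, 6, 7} is acyclic, so L(D) is finite; the longest accepting path visits 4 useful states, giving maximum string length 3.
Counting accepting paths from 6 by length: 1 of length 0, 2 of length 1, 2 of length 2, 4 of length 3. Total 9.

9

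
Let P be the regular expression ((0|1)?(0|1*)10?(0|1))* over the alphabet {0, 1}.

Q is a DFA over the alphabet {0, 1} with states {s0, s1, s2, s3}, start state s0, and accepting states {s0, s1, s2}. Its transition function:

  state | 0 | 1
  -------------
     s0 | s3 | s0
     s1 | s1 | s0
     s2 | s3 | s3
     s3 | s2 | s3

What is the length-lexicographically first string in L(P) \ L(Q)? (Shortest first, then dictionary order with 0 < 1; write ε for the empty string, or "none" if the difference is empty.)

The string 10 is accepted by P but not by Q.
No shorter string lies in the difference, and 10 is the lexicographically first length-2 string in L(P) \ L(Q).

10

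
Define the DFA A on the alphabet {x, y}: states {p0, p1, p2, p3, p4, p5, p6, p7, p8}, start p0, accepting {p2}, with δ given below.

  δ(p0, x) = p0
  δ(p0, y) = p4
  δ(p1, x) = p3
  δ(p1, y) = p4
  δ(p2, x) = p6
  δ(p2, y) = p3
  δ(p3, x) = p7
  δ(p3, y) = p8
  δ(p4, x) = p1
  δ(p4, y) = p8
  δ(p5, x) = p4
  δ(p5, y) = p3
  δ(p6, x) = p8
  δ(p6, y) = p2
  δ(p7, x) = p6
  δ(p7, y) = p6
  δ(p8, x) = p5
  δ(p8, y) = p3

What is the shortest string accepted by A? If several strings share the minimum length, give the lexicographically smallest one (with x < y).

A breadth-first search from p0 reaches an accepting state first via the path p0 → p4 → p1 → p3 → p7 → p6 → p2 on input yxxxxy.
No string of length < 6 is accepted (BFS exhausts all shorter strings without reaching an accepting state), and yxxxxy is the lexicographically least accepting string of length 6.

yxxxxy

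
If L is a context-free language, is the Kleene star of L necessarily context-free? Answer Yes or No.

If S₁ is the start symbol of a grammar for L, the grammar with new start symbol S and productions S → S₁S | ε generates L*.
So the context-free languages are closed under Kleene star.

Yes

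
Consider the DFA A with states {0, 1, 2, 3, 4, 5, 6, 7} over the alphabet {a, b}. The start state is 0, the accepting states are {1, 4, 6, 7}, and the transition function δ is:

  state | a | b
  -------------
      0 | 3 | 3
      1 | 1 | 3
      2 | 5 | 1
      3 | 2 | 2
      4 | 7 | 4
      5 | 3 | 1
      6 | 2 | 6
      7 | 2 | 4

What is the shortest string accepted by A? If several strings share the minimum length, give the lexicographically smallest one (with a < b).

A breadth-first search from 0 reaches an accepting state first via the path 0 → 3 → 2 → 1 on input aab.
No string of length < 3 is accepted (BFS exhausts all shorter strings without reaching an accepting state), and aab is the lexicographically least accepting string of length 3.

aab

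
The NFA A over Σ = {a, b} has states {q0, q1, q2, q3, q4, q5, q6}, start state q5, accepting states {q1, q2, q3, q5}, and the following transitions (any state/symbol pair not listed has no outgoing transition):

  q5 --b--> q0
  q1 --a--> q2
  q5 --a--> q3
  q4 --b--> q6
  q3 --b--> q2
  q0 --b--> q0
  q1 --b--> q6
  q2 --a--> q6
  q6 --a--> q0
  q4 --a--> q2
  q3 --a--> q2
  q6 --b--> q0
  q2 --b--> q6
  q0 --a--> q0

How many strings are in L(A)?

The useful subgraph on states {q2, q3, q5} is acyclic, so L(A) is finite; the longest accepting path visits 3 useful states, giving maximum string length 2.
Counting accepting paths from q5 by length: 1 of length 0, 1 of length 1, 2 of length 2. Total 4.

4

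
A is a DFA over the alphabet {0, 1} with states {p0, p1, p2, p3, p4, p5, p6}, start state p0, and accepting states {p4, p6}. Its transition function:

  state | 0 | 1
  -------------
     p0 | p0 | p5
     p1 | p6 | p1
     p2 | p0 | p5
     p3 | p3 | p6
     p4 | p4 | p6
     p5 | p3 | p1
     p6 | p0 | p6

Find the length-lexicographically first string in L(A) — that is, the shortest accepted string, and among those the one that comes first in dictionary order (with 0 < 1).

101

A breadth-first search from p0 reaches an accepting state first via the path p0 → p5 → p3 → p6 on input 101.
No string of length < 3 is accepted (BFS exhausts all shorter strings without reaching an accepting state), and 101 is the lexicographically least accepting string of length 3.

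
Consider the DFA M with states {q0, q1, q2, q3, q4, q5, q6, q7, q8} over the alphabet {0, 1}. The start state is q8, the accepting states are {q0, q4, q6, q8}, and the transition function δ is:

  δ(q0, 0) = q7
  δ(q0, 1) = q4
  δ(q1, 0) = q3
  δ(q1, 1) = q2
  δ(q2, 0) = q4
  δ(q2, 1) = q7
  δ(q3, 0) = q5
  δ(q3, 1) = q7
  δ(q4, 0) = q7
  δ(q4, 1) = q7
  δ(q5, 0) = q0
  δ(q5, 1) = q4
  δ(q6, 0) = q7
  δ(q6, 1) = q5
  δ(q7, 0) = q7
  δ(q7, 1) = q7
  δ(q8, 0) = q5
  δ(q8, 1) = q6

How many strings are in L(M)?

The useful subgraph on states {q0, q4, q5, q6, q8} is acyclic, so L(M) is finite; the longest accepting path visits 5 useful states, giving maximum string length 4.
Counting accepting paths from q8 by length: 1 of length 0, 1 of length 1, 2 of length 2, 3 of length 3, 1 of length 4. Total 8.

8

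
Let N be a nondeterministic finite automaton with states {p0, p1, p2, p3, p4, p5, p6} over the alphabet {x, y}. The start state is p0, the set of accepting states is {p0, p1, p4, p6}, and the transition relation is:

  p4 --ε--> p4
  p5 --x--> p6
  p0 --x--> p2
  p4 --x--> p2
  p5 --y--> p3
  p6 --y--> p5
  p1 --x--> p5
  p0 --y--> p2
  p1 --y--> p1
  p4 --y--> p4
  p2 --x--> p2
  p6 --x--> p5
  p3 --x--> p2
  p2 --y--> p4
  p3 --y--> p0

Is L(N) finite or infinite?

State p2 is reachable from the start and can reach an accepting state, and it lies on the cycle p2 → p2.
Traversing that cycle any number of times yields accepted strings of unbounded length, so the language is infinite.

infinite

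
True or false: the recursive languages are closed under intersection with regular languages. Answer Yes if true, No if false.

A regular language is decidable (simulate its DFA), so run that check and the decider for L and accept iff both accept; everything halts.
So the recursive languages are closed under intersection with a regular language.

Yes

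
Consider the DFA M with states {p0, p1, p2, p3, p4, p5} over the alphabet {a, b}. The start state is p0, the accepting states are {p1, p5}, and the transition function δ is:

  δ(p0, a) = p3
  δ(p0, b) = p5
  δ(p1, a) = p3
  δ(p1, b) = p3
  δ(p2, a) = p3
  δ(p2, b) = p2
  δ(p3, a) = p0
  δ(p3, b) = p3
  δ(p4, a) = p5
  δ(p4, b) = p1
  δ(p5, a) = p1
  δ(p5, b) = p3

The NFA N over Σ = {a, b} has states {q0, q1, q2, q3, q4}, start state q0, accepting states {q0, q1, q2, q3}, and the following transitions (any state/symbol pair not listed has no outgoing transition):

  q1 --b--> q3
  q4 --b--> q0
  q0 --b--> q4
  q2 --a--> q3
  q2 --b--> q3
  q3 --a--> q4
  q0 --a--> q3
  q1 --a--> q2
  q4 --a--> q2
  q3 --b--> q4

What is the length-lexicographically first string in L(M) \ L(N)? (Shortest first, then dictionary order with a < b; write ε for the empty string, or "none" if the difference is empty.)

The string b is accepted by M but not by N.
No shorter string lies in the difference, and b is the lexicographically first length-1 string in L(M) \ L(N).

b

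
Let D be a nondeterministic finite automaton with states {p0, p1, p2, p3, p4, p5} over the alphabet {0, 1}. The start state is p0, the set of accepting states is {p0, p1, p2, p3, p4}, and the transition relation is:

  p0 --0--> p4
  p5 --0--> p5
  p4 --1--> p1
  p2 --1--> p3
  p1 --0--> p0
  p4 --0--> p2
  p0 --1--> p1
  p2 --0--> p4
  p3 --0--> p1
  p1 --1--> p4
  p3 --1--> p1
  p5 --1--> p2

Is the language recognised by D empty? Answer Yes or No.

The empty string ε is accepted: the run p0 ends in the accepting state p0.
Since at least one string is accepted, L(D) is not empty.

No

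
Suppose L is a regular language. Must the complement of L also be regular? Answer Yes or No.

Yes

Take a complete DFA for L and swap accepting and non-accepting states; the resulting DFA accepts exactly Σ* \ L.
So the regular languages are closed under complement.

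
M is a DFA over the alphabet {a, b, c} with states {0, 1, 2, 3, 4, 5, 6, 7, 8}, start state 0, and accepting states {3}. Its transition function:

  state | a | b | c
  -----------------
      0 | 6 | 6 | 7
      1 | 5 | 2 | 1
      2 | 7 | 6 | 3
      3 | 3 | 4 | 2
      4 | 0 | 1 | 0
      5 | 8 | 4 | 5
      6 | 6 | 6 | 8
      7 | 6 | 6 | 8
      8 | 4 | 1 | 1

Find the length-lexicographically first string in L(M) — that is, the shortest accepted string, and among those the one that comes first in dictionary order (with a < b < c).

A breadth-first search from 0 reaches an accepting state first via the path 0 → 6 → 8 → 1 → 2 → 3 on input acbbc.
No string of length < 5 is accepted (BFS exhausts all shorter strings without reaching an accepting state), and acbbc is the lexicographically least accepting string of length 5.

acbbc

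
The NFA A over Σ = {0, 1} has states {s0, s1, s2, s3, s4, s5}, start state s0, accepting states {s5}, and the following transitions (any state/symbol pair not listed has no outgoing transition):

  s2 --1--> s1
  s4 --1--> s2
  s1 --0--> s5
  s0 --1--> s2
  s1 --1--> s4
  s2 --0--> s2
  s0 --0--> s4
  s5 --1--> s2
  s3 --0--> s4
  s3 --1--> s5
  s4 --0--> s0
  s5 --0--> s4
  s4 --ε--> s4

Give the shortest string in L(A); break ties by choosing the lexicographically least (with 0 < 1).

A breadth-first search from s0 reaches an accepting state first via the path s0 → s2 → s1 → s5 on input 110.
No string of length < 3 is accepted (BFS exhausts all shorter strings without reaching an accepting state), and 110 is the lexicographically least accepting string of length 3.

110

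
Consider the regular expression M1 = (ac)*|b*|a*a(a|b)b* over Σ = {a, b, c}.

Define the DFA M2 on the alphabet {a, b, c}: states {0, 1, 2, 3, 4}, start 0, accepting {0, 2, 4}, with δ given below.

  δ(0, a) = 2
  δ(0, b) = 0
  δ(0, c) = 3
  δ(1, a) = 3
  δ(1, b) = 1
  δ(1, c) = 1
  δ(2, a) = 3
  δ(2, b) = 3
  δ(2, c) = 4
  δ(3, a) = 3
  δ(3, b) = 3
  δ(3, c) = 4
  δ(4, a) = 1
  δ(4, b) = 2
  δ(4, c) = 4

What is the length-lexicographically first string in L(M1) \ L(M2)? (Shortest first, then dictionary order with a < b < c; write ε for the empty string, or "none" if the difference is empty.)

aa

The string aa is accepted by M1 but not by M2.
No shorter string lies in the difference, and aa is the lexicographically first length-2 string in L(M1) \ L(M2).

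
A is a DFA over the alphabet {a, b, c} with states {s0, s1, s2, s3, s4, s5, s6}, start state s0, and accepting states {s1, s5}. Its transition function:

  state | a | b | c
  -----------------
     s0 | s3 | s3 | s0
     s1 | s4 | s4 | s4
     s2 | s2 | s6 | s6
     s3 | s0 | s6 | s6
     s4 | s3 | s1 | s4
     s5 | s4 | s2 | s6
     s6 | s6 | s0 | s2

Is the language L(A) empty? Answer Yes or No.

The states reachable from the start state are {s0, s2, s3, s6}.
None of the accepting states {s1, s5} is reachable, so no string is accepted and L(A) = ∅.

Yes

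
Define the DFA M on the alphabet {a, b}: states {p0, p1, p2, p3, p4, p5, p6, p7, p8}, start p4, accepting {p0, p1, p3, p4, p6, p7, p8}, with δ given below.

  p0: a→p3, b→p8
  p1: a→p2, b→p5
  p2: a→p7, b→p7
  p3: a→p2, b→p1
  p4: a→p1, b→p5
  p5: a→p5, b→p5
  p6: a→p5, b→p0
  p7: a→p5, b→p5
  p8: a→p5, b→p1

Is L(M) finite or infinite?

The useful states (reachable from p4 and able to reach an accepting state) are {p1, p2, p4, p7}.
Restricted to these states the transition graph has no cycle, so every accepting path has bounded length and L is finite.

finite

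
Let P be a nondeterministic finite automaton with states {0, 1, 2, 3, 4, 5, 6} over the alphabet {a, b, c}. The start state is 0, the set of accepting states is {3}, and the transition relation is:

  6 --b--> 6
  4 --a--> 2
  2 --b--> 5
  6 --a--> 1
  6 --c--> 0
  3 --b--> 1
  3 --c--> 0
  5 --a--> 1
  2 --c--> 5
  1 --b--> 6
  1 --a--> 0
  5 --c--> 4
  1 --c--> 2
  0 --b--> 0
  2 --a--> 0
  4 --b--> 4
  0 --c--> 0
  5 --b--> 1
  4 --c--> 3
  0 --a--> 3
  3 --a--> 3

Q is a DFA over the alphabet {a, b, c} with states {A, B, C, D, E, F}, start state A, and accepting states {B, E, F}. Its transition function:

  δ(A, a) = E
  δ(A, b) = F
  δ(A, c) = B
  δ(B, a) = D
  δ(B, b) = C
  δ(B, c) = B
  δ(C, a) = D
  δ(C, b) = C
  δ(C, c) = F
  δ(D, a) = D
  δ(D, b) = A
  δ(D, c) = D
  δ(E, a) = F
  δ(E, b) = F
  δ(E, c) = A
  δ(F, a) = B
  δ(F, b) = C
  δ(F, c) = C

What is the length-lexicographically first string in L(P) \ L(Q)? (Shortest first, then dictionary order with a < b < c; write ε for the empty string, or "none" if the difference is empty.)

ca

The string ca is accepted by P but not by Q.
No shorter string lies in the difference, and ca is the lexicographically first length-2 string in L(P) \ L(Q).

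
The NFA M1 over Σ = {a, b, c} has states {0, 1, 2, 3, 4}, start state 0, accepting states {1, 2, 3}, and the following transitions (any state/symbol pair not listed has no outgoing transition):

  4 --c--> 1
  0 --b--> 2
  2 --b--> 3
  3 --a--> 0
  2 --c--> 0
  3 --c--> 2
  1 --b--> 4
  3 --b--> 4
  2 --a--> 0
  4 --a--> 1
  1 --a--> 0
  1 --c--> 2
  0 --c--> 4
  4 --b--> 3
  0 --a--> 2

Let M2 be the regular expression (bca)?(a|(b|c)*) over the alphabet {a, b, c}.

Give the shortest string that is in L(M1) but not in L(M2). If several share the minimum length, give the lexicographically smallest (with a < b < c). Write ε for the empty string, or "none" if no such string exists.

ab

The string ab is accepted by M1 but not by M2.
No shorter string lies in the difference, and ab is the lexicographically first length-2 string in L(M1) \ L(M2).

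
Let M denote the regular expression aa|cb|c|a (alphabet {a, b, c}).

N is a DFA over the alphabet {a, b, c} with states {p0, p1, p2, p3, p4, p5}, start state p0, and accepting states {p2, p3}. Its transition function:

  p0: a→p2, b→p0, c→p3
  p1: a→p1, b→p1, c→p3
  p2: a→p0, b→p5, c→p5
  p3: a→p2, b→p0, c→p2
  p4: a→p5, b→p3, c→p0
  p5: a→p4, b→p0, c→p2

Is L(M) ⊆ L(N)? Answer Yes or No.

No

The string aa is in L(M) but not in L(N).
So L(M) ⊄ L(N).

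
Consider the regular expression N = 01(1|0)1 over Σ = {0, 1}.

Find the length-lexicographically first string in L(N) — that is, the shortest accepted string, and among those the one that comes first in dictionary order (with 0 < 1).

By inspection of the expression, no string of length less than 4 matches, and 0101 is the lexicographically first match of length 4.

0101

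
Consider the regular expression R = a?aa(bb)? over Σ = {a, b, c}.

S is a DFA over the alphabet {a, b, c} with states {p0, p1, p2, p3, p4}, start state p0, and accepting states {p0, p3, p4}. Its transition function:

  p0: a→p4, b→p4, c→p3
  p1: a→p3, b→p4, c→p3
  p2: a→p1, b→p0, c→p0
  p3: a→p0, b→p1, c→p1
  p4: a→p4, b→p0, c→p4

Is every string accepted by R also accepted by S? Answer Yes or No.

Yes

Converting the expression R to a DFA (subset construction, then merging equivalent states) gives the minimal DFA with states {r0, r1, r2, r3, r4, r5, r6}, start state r0, accepting states {r3, r4, r6} and transitions r0: a→r1, b→r2, c→r2; r1: a→r3, b→r2, c→r2; r2: a→r2, b→r2, c→r2; r3: a→r4, b→r5, c→r2; r4: a→r2, b→r5, c→r2; r5: a→r2, b→r6, c→r2; r6: a→r2, b→r2, c→r2.
Exploring the product automaton R × S from the start pair (r0, p0), following both machines on each input symbol, reaches 10 state pairs: (r0, p0), (r1, p4), (r2, p4), (r2, p3), (r3, p4), (r2, p0), (r2, p1), (r4, p4), (r5, p0), (r6, p4).
R accepts in {r3, r4, r6} and S accepts in {p0, p3, p4}. The reachable pairs whose R-component is accepting are (r3, p4), (r4, p4), (r6, p4); in each of them the S-component is accepting too, so the product for L(R) \ L(S) (R-component accepting, S-component rejecting) has no reachable accepting pair and the difference is empty.
Hence every string in L(R) is also in L(S).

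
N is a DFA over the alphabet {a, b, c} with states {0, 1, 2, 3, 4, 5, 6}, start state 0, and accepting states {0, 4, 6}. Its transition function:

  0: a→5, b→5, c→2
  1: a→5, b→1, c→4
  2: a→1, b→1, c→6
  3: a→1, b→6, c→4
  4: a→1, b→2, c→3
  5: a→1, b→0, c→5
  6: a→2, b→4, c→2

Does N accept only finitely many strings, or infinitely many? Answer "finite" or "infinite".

State 1 is reachable from the start and can reach an accepting state, and it lies on the cycle 1 → 1.
Traversing that cycle any number of times yields accepted strings of unbounded length, so the language is infinite.

infinite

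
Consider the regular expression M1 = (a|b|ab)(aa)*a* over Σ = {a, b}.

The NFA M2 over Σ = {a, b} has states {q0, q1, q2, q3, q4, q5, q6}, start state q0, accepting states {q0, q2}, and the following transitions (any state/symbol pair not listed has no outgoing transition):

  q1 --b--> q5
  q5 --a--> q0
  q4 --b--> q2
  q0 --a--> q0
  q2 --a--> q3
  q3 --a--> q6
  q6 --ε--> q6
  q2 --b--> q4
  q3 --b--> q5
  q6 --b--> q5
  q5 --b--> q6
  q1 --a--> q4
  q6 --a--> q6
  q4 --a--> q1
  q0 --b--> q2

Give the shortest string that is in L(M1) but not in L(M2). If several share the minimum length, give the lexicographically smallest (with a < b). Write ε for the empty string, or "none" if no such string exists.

ba

The string ba is accepted by M1 but not by M2.
No shorter string lies in the difference, and ba is the lexicographically first length-2 string in L(M1) \ L(M2).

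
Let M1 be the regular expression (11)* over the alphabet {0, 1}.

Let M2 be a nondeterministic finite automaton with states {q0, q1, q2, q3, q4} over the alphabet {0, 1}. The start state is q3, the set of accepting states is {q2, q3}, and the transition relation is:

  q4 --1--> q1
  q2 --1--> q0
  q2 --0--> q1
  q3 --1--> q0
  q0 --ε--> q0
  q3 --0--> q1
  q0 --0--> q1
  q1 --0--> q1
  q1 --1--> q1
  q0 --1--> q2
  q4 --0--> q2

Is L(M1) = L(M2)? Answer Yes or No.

Yes

Converting the expression M1 to a DFA (subset construction, then merging equivalent states) gives the minimal DFA with states {r0, r1, r2}, start state r0, accepting states {r0} and transitions r0: 0→r1, 1→r2; r1: 0→r1, 1→r1; r2: 0→r1, 1→r0.
Exploring the product automaton M1 × M2 from the start pair (r0, q3), following both machines on each input symbol, reaches 4 state pairs: (r0, q3), (r1, q1), (r2, q0), (r0, q2).
M1 accepts in {r0} and M2 accepts in {q2, q3}. In every reachable pair the two components are either both accepting — (r0, q3), (r0, q2) — or both non-accepting, so no string is accepted by exactly one of the machines: L(M1) \ L(M2) and L(M2) \ L(M1) are both empty.
Hence every string is accepted by M1 iff it is accepted by M2, and the two languages coincide.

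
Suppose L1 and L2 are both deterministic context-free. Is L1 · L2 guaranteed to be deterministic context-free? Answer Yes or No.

Take L₁ = {ε, c} (finite, hence regular and DCFL) and L₂ = {c aⁿbⁿ : n≥0} ∪ {cc aⁿb²ⁿ : n≥0} (a DCFL: the number of leading c's tells the DPDA whether to pop one stack symbol per b or per two b's). Then L₁L₂ ∩ cca⁺b* = {cc aⁿbⁿ : n≥1} ∪ {cc aⁿb²ⁿ : n≥1}. If L₁L₂ were a DCFL, so would be this intersection with a regular set, and a DPDA for it started from its configuration after reading cc would accept {aⁿbⁿ : n≥1} ∪ {aⁿb²ⁿ : n≥1}, which no deterministic PDA accepts (a DPDA for it would have a single run on aⁿb²ⁿ, accepting after the prefix aⁿbⁿ and accepting again after n more b's; an ordinary PDA that simulates it on a's and b's and, at any moment when it is accepting, may switch to reading only a fresh letter d while feeding each d to the simulation as a b, would accept aⁱbʲdᵏ (k≥1) exactly when both aⁱbʲ and aⁱbʲ⁺ᵏ are in the language, i.e. its language intersected with the regular set a*b*d⁺ would be exactly {aⁿbⁿdⁿ : n≥1} — impossible, since context-free languages are closed under intersection with regular sets and {aⁿbⁿdⁿ} is not context-free). Hence L₁L₂ is not a DCFL.

No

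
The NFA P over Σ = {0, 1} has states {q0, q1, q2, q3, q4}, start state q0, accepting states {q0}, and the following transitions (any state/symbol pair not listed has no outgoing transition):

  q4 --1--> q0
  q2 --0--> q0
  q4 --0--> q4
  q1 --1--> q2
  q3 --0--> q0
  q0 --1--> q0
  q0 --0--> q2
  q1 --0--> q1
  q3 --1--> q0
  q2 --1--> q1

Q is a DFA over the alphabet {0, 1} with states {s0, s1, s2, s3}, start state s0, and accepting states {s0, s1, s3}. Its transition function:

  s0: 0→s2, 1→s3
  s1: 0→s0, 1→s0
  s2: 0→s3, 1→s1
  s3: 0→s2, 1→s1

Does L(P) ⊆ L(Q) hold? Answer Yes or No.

No

The string 0110 is in L(P) but not in L(Q).
So L(P) ⊄ L(Q).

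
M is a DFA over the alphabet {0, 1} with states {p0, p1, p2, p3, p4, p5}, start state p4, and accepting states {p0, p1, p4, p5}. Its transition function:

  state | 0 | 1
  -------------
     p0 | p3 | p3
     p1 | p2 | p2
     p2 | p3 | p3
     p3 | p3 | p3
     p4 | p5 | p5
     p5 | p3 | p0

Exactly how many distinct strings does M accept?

5

The useful subgraph on states {p0, p4, p5} is acyclic, so L(M) is finite; the longest accepting path visits 3 useful states, giving maximum string length 2.
Counting accepting paths from p4 by length: 1 of length 0, 2 of length 1, 2 of length 2. Total 5.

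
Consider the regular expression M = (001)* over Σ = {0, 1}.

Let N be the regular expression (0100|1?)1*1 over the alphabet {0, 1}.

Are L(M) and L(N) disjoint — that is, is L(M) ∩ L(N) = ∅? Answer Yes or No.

Converting the expression M to a DFA (subset construction, then merging equivalent states) gives the minimal DFA with states {m0, m1, m2, m3}, start state m0, accepting states {m0} and transitions m0: 0→m1, 1→m2; m1: 0→m3, 1→m2; m2: 0→m2, 1→m2; m3: 0→m2, 1→m0.
Converting the expression N to a DFA (subset construction, then merging equivalent states) gives the minimal DFA with states {n0, n1, n2, n3, n4, n5, n6}, start state n0, accepting states {n2} and transitions n0: 0→n1, 1→n2; n1: 0→n3, 1→n4; n2: 0→n3, 1→n2; n3: 0→n3, 1→n3; n4: 0→n5, 1→n3; n5: 0→n6, 1→n3; n6: 0→n3, 1→n2.
Exploring the product automaton M × N from the start pair (m0, n0), following both machines on each input symbol, reaches 10 state pairs: (m0, n0), (m1, n1), (m2, n2), (m3, n3), (m2, n4), (m2, n3), (m0, n3), (m2, n5), (m1, n3), (m2, n6).
M accepts in {m0} and N accepts in {n2}; no reachable pair has both components accepting, so no string drives both machines to acceptance simultaneously and L(M) ∩ L(N) = ∅.
So no string is accepted by both, and the intersection is empty.

Yes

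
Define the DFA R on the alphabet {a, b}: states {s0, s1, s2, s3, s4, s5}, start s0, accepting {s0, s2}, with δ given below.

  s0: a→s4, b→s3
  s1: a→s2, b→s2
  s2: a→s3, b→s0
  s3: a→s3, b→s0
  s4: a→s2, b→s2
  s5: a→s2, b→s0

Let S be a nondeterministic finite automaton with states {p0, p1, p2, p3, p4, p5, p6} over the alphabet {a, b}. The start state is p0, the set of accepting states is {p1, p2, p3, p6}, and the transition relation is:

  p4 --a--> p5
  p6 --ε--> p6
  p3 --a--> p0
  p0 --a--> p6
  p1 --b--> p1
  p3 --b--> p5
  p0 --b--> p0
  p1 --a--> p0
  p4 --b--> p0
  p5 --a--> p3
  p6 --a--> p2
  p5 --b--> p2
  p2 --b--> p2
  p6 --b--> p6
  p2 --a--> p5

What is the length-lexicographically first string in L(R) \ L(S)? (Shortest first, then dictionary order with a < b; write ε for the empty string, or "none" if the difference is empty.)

ε

The empty string ε is accepted by R but not by S.
Since ε is the unique shortest string, it is the required witness.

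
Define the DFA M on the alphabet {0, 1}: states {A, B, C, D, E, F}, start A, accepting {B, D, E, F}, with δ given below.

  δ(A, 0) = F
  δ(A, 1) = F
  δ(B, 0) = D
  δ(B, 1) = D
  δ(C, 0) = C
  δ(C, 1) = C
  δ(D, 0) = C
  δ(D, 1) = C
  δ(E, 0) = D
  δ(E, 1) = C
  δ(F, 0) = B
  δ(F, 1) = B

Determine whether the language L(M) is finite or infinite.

finite

The useful states (reachable from A and able to reach an accepting state) are {A, B, D, F}.
Restricted to these states the transition graph has no cycle, so every accepting path has bounded length and L is finite.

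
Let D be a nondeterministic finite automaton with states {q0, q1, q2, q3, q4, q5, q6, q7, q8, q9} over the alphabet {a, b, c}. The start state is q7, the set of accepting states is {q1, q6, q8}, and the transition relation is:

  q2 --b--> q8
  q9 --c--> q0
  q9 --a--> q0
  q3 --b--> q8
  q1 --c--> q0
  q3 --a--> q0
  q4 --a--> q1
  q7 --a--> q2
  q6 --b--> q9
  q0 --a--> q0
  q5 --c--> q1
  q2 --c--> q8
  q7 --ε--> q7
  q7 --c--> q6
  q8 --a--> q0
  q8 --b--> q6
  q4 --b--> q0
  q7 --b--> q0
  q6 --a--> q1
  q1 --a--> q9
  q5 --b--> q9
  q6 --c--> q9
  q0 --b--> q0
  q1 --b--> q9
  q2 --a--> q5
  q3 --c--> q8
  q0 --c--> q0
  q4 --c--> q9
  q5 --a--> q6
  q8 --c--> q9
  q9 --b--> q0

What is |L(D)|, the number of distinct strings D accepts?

The useful subgraph on states {q1, q2, q5, q6, q7, q8} is acyclic, so L(D) is finite; the longest accepting path visits 5 useful states, giving maximum string length 4.
Counting accepting paths from q7 by length: 1 of length 1, 3 of length 2, 4 of length 3, 3 of length 4. Total 11.

11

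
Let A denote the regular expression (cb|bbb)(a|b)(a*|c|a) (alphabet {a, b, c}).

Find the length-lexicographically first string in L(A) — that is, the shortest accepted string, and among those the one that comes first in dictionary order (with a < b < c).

cba

By inspection of the expression, no string of length less than 3 matches, and cba is the lexicographically first match of length 3.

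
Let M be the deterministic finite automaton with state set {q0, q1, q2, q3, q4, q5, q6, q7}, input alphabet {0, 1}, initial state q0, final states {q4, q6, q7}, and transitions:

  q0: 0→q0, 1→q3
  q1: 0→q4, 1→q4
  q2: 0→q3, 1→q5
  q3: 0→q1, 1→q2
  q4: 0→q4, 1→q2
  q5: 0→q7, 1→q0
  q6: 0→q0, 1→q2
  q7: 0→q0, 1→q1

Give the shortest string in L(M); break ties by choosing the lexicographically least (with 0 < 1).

A breadth-first search from q0 reaches an accepting state first via the path q0 → q3 → q1 → q4 on input 100.
No string of length < 3 is accepted (BFS exhausts all shorter strings without reaching an accepting state), and 100 is the lexicographically least accepting string of length 3.

100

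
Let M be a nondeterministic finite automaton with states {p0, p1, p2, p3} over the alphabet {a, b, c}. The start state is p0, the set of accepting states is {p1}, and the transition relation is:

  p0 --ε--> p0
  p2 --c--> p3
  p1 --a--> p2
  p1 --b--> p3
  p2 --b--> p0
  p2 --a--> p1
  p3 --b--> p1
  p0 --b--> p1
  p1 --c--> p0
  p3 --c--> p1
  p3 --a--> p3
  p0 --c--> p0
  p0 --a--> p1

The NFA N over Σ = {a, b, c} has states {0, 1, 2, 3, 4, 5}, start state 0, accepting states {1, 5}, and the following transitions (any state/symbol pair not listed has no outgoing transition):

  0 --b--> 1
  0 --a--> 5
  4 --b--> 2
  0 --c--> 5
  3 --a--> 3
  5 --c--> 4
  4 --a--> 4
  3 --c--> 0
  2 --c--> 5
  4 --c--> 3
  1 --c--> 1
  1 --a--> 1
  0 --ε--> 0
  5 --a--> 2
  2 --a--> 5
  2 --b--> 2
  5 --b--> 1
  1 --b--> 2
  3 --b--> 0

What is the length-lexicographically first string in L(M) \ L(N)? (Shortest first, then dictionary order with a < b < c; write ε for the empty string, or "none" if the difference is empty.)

ca

The string ca is accepted by M but not by N.
No shorter string lies in the difference, and ca is the lexicographically first length-2 string in L(M) \ L(N).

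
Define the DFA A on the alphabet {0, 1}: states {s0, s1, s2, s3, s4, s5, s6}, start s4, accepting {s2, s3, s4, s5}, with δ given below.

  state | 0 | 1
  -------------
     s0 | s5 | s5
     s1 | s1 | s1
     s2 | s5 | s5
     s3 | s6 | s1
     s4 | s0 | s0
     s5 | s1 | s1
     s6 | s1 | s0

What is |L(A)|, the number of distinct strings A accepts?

5

The useful subgraph on states {s0, s4, s5} is acyclic, so L(A) is finite; the longest accepting path visits 3 useful states, giving maximum string length 2.
Counting accepting paths from s4 by length: 1 of length 0, 4 of length 2. Total 5.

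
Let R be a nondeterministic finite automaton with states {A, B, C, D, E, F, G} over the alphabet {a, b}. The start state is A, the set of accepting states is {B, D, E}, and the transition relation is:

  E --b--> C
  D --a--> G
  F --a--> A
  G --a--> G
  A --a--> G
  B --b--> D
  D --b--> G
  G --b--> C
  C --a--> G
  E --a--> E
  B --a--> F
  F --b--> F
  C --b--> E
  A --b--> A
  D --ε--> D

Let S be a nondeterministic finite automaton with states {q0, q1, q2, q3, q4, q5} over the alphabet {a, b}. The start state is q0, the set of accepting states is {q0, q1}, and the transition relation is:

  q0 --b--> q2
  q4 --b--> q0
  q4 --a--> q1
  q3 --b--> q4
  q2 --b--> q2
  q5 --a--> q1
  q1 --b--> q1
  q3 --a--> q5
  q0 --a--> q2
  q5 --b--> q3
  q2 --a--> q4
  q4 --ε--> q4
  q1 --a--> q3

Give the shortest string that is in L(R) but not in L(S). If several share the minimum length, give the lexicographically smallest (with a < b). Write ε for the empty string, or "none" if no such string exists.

abb

The string abb is accepted by R but not by S.
No shorter string lies in the difference, and abb is the lexicographically first length-3 string in L(R) \ L(S).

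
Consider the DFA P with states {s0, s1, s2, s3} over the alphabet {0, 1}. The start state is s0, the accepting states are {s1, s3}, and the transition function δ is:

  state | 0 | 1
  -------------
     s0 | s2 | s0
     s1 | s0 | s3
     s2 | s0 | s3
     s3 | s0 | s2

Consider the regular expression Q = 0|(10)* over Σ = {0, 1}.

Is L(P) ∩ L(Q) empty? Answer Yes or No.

Yes

Converting the expression Q to a DFA (subset construction, then merging equivalent states) gives the minimal DFA with states {q0, q1, q2, q3, q4}, start state q0, accepting states {q0, q1, q4} and transitions q0: 0→q1, 1→q2; q1: 0→q3, 1→q3; q2: 0→q4, 1→q3; q3: 0→q3, 1→q3; q4: 0→q3, 1→q2.
Exploring the product automaton P × Q from the start pair (s0, q0), following both machines on each input symbol, reaches 9 state pairs: (s0, q0), (s2, q1), (s0, q2), (s0, q3), (s3, q3), (s2, q4), (s2, q3), (s3, q2), (s0, q4).
P accepts in {s1, s3} and Q accepts in {q0, q1, q4}; no reachable pair has both components accepting, so no string drives both machines to acceptance simultaneously and L(P) ∩ L(Q) = ∅.
So no string is accepted by both, and the intersection is empty.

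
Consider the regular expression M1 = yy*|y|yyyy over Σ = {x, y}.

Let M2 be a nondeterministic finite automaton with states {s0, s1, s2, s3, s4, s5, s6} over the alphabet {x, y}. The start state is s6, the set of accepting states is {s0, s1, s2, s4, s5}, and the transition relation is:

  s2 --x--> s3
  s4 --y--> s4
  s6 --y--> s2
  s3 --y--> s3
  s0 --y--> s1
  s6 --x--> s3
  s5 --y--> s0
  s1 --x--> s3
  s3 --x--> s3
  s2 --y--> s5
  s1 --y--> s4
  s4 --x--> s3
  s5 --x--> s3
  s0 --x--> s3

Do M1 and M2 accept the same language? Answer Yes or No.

Yes

Converting the expression M1 to a DFA (subset construction, then merging equivalent states) gives the minimal DFA with states {r0, r1, r2}, start state r0, accepting states {r2} and transitions r0: x→r1, y→r2; r1: x→r1, y→r1; r2: x→r1, y→r2.
Exploring the product automaton M1 × M2 from the start pair (r0, s6), following both machines on each input symbol, reaches 7 state pairs: (r0, s6), (r1, s3), (r2, s2), (r2, s5), (r2, s0), (r2, s1), (r2, s4).
M1 accepts in {r2} and M2 accepts in {s0, s1, s2, s4, s5}. In every reachable pair the two components are either both accepting — (r2, s2), (r2, s5), (r2, s0), (r2, s1), (r2, s4) — or both non-accepting, so no string is accepted by exactly one of the machines: L(M1) \ L(M2) and L(M2) \ L(M1) are both empty.
Hence every string is accepted by M1 iff it is accepted by M2, and the two languages coincide.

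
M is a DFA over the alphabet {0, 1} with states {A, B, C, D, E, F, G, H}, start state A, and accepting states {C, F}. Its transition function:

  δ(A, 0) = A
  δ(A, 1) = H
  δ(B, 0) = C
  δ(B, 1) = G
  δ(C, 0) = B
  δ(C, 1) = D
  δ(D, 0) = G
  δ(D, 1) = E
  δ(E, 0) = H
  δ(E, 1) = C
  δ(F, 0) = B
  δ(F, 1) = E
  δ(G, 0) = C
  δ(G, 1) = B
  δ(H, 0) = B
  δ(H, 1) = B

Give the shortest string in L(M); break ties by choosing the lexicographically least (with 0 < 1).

A breadth-first search from A reaches an accepting state first via the path A → H → B → C on input 100.
No string of length < 3 is accepted (BFS exhausts all shorter strings without reaching an accepting state), and 100 is the lexicographically least accepting string of length 3.

100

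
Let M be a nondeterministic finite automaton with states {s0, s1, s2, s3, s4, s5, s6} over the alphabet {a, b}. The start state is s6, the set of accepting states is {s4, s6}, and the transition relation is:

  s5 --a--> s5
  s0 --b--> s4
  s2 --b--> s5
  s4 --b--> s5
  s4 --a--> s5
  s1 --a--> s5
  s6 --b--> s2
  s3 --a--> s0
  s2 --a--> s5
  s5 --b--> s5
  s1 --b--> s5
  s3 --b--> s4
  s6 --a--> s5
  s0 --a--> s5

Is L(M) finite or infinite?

finite

The useful states (reachable from s6 and able to reach an accepting state) are {s6}.
Restricted to these states the transition graph has no cycle, so every accepting path has bounded length and L is finite.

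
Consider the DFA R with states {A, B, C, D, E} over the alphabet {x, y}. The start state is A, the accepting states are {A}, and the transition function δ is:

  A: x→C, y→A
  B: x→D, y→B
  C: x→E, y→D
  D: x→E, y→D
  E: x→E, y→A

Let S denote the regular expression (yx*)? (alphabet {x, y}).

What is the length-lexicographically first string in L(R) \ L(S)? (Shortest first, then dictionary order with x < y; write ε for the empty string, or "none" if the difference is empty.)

The string yy is accepted by R but not by S.
No shorter string lies in the difference, and yy is the lexicographically first length-2 string in L(R) \ L(S).

yy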